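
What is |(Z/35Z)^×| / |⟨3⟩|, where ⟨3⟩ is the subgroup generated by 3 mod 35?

Since 3 ∈ (Z/35Z)^×, its order divides φ(35) = φ(5·7) = (5−1)·(7−1) = 4·6 = 24 = 2^3 · 3.
Divisors of 24: 1, 2, 3, 4, 6, 8, 12, 24.
Evaluate successive powers at the divisors of 24:
3^1 ≡ 3 (mod 35)
3^2 ≡ 9 (mod 35)
3^3 ≡ 27 (mod 35)
3^4 ≡ 11 (mod 35)
3^6 ≡ 29 (mod 35)
3^8 ≡ 16 (mod 35)
3^12 ≡ 1 (mod 35) ✓
So ord_35(3) = 12, hence |⟨3⟩| = 12.
[(Z/35Z)^× : ⟨3⟩] = 24/12 = 2.

2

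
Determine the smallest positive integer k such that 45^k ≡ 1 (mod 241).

The order of 45 must divide φ(241) = 241 − 1 = 240 = 2^4 · 3 · 5.
Divisors of 240: 1, 2, 3, 4, 5, 6, 8, 10, 12, 15, 16, 20, 24, 30, 40, 48, 60, 80, 120, 240.
Check 45^d mod 241 for each divisor in increasing order:
45^1 ≡ 45
45^2 ≡ 97
45^3 ≡ 27
45^4 ≡ 10
45^5 ≡ 209
45^6 ≡ 6
45^8 ≡ 100
45^10 ≡ 60
45^12 ≡ 36
45^15 ≡ 8
45^16 ≡ 119
45^20 ≡ 226
45^24 ≡ 91
45^30 ≡ 64
45^40 ≡ 225
45^48 ≡ 87
45^60 ≡ 240
45^80 ≡ 15
45^120 ≡ 1
The smallest such exponent is 120, so the order of 45 is 120.

120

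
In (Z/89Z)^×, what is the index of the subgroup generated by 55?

By Lagrange's theorem, ord_89(55) divides φ(89) = 89 − 1 = 88 = 2^3 · 11.
Divisors of 88: 1, 2, 4, 8, 11, 22, 44, 88.
Test each divisor d:
55^1 ≡ 55 (mod 89)
55^2 ≡ 88 (mod 89)
55^4 ≡ 1 (mod 89) ✓
Thus |⟨55⟩| = ord(55) = 4.
[(Z/89Z)^× : ⟨55⟩] = 88/4 = 22.

22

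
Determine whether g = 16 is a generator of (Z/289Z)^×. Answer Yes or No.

No

φ(289) = φ(17^2) = 17·(17−1) = 272 = 2^4 · 17.
Test 16^(272/q) mod 289 for each prime factor q of 272:
16^136 ≡ 1 (mod 289)  [q = 2: ≡ 1 ✗]
16^16 ≡ 18 (mod 289)  [q = 17: ≢ 1 ✓]
Since 16^136 ≡ 1, the order of 16 divides 136 < 272, so 16 is not a primitive root.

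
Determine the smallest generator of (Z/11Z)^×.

2

φ(11) = 11 − 1 = 10 = 2 · 5.
g is a primitive root iff g^(10/q) ≢ 1 (mod 11) for each prime q ∈ {2, 5}.
g = 2: 2^5 ≡ 10; 2^2 ≡ 4 — none is 1, so 2 is a primitive root.
Hence the least primitive root of 11 is 2.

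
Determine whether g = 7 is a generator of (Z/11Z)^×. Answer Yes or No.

φ(11) = 11 − 1 = 10 = 2 · 5.
An element g generates (Z/11Z)^× iff g^(10/q) ≢ 1 (mod 11) for each prime q ∈ {2, 5}.
7^5 ≡ 10 (mod 11)  [q = 2: ≢ 1 ✓]
7^2 ≡ 5 (mod 11)  [q = 5: ≢ 1 ✓]
All checks pass, so 7 has order 10 and is a primitive root modulo 11.

Yes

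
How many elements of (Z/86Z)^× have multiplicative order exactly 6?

φ(86) = φ(2)·φ(43) = 1·42 = 42 = 2 · 3 · 7.
Since (Z/86Z)^× is cyclic of order 42, the number of elements of order d is φ(d) when d | 42 and 0 otherwise.
6 = 2 · 3 divides 42, and φ(6) = 2.

2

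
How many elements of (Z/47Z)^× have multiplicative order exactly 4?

0

φ(47) = 47 − 1 = 46 = 2 · 23.
Since (Z/47Z)^× is cyclic of order 46, the number of elements of order d is φ(d) when d | 46 and 0 otherwise.
Here 46 is not a multiple of 4, so there are no elements of order 4.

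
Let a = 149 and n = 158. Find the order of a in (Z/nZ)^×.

Since 149 ∈ (Z/158Z)^×, its order divides φ(158) = φ(2)·φ(79) = 1·78 = 78 = 2 · 3 · 13.
Divisors of 78: 1, 2, 3, 6, 13, 26, 39, 78.
Check 149^d mod 158 for each divisor in increasing order:
149^1 ≡ 149 (mod 158)
149^2 ≡ 81 (mod 158)
149^3 ≡ 61 (mod 158)
149^6 ≡ 87 (mod 158)
149^13 ≡ 135 (mod 158)
149^26 ≡ 55 (mod 158)
149^39 ≡ 157 (mod 158)
149^78 ≡ 1 (mod 158) ✓
The smallest such exponent is 78, so the order of 149 is 78.

78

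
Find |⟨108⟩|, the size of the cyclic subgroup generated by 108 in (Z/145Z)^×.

28

ord(108) | φ(145) = φ(5·29) = (5−1)·(29−1) = 4·28 = 112 = 2^4 · 7.
Divisors of 112: 1, 2, 4, 7, 8, 14, 16, 28, 56, 112.
Check 108^d mod 145 for each divisor in increasing order:
108^1 ≡ 108
108^2 ≡ 64
108^4 ≡ 36
108^7 ≡ 12
108^8 ≡ 136
108^14 ≡ 144
108^16 ≡ 81
108^28 ≡ 1
The smallest such exponent is 28, so the order of 108 is 28.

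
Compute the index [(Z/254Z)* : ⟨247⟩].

2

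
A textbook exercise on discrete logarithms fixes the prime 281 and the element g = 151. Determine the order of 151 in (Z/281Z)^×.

The order of 151 must divide φ(281) = 281 − 1 = 280 = 2^3 · 5 · 7.
Divisors of 280: 1, 2, 4, 5, 7, 8, 10, 14, 20, 28, 35, 40, 56, 70, 140, 280.
Evaluate successive powers at the divisors of 280:
151^1 ≡ 151 (mod 281)
151^2 ≡ 40 (mod 281)
151^4 ≡ 195 (mod 281)
151^5 ≡ 221 (mod 281)
151^7 ≡ 129 (mod 281)
151^8 ≡ 90 (mod 281)
151^10 ≡ 228 (mod 281)
151^14 ≡ 62 (mod 281)
151^20 ≡ 280 (mod 281)
151^28 ≡ 191 (mod 281)
151^35 ≡ 192 (mod 281)
151^40 ≡ 1 (mod 281) ✓
So ord_281(151) = 40.

40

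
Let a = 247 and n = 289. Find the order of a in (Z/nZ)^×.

ord(247) | φ(289) = φ(17^2) = 17·(17−1) = 272 = 2^4 · 17.
Divisors of 272: 1, 2, 4, 8, 16, 17, 34, 68, 136, 272.
Evaluate successive powers at the divisors of 272:
247^1 ≡ 247 (mod 289)
247^2 ≡ 30 (mod 289)
247^4 ≡ 33 (mod 289)
247^8 ≡ 222 (mod 289)
247^16 ≡ 154 (mod 289)
247^17 ≡ 179 (mod 289)
247^34 ≡ 251 (mod 289)
247^68 ≡ 288 (mod 289)
247^136 ≡ 1 (mod 289) ✓
So ord_289(247) = 136.

136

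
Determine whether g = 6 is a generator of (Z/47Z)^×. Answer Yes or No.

φ(47) = 47 − 1 = 46 = 2 · 23.
Test 6^(46/q) mod 47 for each prime factor q of 46:
6^23 ≡ 1 (mod 47)  [q = 2: ≡ 1 ✗]
6^2 ≡ 36 (mod 47)  [q = 23: ≢ 1 ✓]
Since 6^23 ≡ 1, the order of 6 divides 23 < 46, so 6 is not a primitive root.

No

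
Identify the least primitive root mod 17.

3

φ(17) = 17 − 1 = 16 = 2^4.
g is a primitive root iff g^(16/q) ≢ 1 (mod 17) for each prime q ∈ {2}.
g = 2: 2^8 ≡ 1 — hits 1, so not a primitive root.
g = 3: 3^8 ≡ 16 — none is 1, so 3 is a primitive root.
The smallest primitive root modulo 17 is 3.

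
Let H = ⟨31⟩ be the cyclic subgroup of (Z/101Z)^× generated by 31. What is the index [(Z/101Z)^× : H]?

By Lagrange's theorem, ord_101(31) divides φ(101) = 101 − 1 = 100 = 2^2 · 5^2.
Divisors of 100: 1, 2, 4, 5, 10, 20, 25, 50, 100.
Compute 31^d (mod 101) for the divisors d until we hit 1:
31^1 ≡ 31
31^2 ≡ 52
31^4 ≡ 78
31^5 ≡ 95
31^10 ≡ 36
31^20 ≡ 84
31^25 ≡ 1
So ord_101(31) = 25, hence |⟨31⟩| = 25.
Index = |(Z/101Z)^×| / |⟨31⟩| = 100 / 25 = 4.

4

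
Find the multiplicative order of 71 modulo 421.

420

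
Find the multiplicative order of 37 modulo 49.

21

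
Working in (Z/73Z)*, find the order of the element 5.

72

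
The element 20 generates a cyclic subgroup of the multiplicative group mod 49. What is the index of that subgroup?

3

The order of 20 must divide φ(49) = φ(7^2) = 7·(7−1) = 42 = 2 · 3 · 7.
Divisors of 42: 1, 2, 3, 6, 7, 14, 21, 42.
Check 20^d mod 49 for each divisor in increasing order:
20^1 ≡ 20
20^2 ≡ 8
20^3 ≡ 13
20^6 ≡ 22
20^7 ≡ 48
20^14 ≡ 1
The order of 20 is 14, so the subgroup it generates has 14 elements.
The index is φ(49) / ord(20) = 42 / 14 = 3.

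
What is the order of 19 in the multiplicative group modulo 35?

ord(19) | φ(35) = φ(5·7) = (5−1)·(7−1) = 4·6 = 24 = 2^3 · 3.
Divisors of 24: 1, 2, 3, 4, 6, 8, 12, 24.
Compute 19^d (mod 35) for the divisors d until we hit 1:
19^1 ≡ 19 (mod 35)
19^2 ≡ 11 (mod 35)
19^3 ≡ 34 (mod 35)
19^4 ≡ 16 (mod 35)
19^6 ≡ 1 (mod 35) ✓
Therefore the multiplicative order of 19 modulo 35 is 6.

6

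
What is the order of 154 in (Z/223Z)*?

ord(154) | φ(223) = 223 − 1 = 222 = 2 · 3 · 37.
Divisors of 222: 1, 2, 3, 6, 37, 74, 111, 222.
Test each divisor d:
154^1 ≡ 154
154^2 ≡ 78
154^3 ≡ 193
154^6 ≡ 8
154^37 ≡ 40
154^74 ≡ 39
154^111 ≡ 222
154^222 ≡ 1
The smallest such exponent is 222, so the order of 154 is 222.

222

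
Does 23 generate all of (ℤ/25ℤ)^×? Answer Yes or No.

Yes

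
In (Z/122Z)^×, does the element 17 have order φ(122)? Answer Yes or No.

φ(122) = φ(2)·φ(61) = 1·60 = 60 = 2^2 · 3 · 5.
Test 17^(60/q) mod 122 for each prime factor q of 60:
17^30 ≡ 121 (mod 122)  [q = 2: ≢ 1 ✓]
17^20 ≡ 13 (mod 122)  [q = 3: ≢ 1 ✓]
17^12 ≡ 81 (mod 122)  [q = 5: ≢ 1 ✓]
Every test exponent gives a nontrivial residue, hence 17 generates the full group.

Yes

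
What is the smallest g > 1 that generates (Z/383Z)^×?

5

φ(383) = 383 − 1 = 382 = 2 · 191.
Test candidates g = 2, 3, … against the prime factors q ∈ {2, 191} of φ(383): g is a generator iff g^(382/q) ≢ 1 for every such q.
g = 2: 2^191 ≡ 1 — hits 1, so not a primitive root.
g = 3: 3^191 ≡ 1 — hits 1, so not a primitive root.
g = 4: 4^191 ≡ 1 — hits 1, so not a primitive root.
g = 5: 5^191 ≡ 382; 5^2 ≡ 25 — none is 1, so 5 is a primitive root.
The smallest primitive root modulo 383 is 5.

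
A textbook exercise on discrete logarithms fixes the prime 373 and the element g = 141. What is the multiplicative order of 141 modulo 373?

372

ord(141) | φ(373) = 373 − 1 = 372 = 2^2 · 3 · 31.
Divisors of 372: 1, 2, 3, 4, 6, 12, 31, 62, 93, 124, 186, 372.
Check 141^d mod 373 for each divisor in increasing order:
141^1 ≡ 141
141^2 ≡ 112
141^3 ≡ 126
141^4 ≡ 235
141^6 ≡ 210
141^12 ≡ 86
141^31 ≡ 173
141^62 ≡ 89
141^93 ≡ 104
141^124 ≡ 88
141^186 ≡ 372
141^372 ≡ 1
Hence ord(141) = 372.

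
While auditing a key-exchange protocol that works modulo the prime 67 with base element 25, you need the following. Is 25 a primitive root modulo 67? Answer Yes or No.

No

φ(67) = 67 − 1 = 66 = 2 · 3 · 11.
It suffices to check that the order of 25 is not a proper divisor of 66: compute 25^(66/q) for q ∈ {2, 3, 11}.
25^33 ≡ 1 (mod 67)  [q = 2: ≡ 1 ✗]
25^22 ≡ 1 (mod 67)  [q = 3: ≡ 1 ✗]
25^6 ≡ 62 (mod 67)  [q = 11: ≢ 1 ✓]
Since 25^33 ≡ 1, the order of 25 divides 33 < 66, so 25 is not a primitive root.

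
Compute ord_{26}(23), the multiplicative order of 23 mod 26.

Since 23 ∈ (Z/26Z)^×, its order divides φ(26) = φ(2)·φ(13) = 1·12 = 12 = 2^2 · 3.
Divisors of 12: 1, 2, 3, 4, 6, 12.
Check 23^d mod 26 for each divisor in increasing order:
23^1 ≡ 23 (mod 26)
23^2 ≡ 9 (mod 26)
23^3 ≡ 25 (mod 26)
23^4 ≡ 3 (mod 26)
23^6 ≡ 1 (mod 26) ✓
The smallest such exponent is 6, so the order of 23 is 6.

6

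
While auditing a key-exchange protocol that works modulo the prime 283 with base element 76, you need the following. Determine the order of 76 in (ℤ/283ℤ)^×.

94

By Lagrange's theorem, ord_283(76) divides φ(283) = 283 − 1 = 282 = 2 · 3 · 47.
Divisors of 282: 1, 2, 3, 6, 47, 94, 141, 282.
Compute 76^d (mod 283) for the divisors d until we hit 1:
76^1 ≡ 76 (mod 283)
76^2 ≡ 116 (mod 283)
76^3 ≡ 43 (mod 283)
76^6 ≡ 151 (mod 283)
76^47 ≡ 282 (mod 283)
76^94 ≡ 1 (mod 283) ✓
The smallest such exponent is 94, so the order of 76 is 94.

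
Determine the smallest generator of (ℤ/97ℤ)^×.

5

φ(97) = 97 − 1 = 96 = 2^5 · 3.
g is a primitive root iff g^(96/q) ≢ 1 (mod 97) for each prime q ∈ {2, 3}.
g = 2: 2^48 ≡ 1 — hits 1, so not a primitive root.
g = 3: 3^48 ≡ 1 — hits 1, so not a primitive root.
g = 4: 4^48 ≡ 1 — hits 1, so not a primitive root.
g = 5: 5^48 ≡ 96; 5^32 ≡ 35 — none is 1, so 5 is a primitive root.
The smallest primitive root modulo 97 is 5.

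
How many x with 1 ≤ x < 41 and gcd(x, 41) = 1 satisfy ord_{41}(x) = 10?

4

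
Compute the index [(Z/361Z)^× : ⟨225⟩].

2

The order of 225 must divide φ(361) = φ(19^2) = 19·(19−1) = 342 = 2 · 3^2 · 19.
Divisors of 342: 1, 2, 3, 6, 9, 18, 19, 38, 57, 114, 171, 342.
Test each divisor d:
225^1 ≡ 225 (mod 361)
225^2 ≡ 85 (mod 361)
225^3 ≡ 353 (mod 361)
225^6 ≡ 64 (mod 361)
225^9 ≡ 210 (mod 361)
225^18 ≡ 58 (mod 361)
225^19 ≡ 54 (mod 361)
225^38 ≡ 28 (mod 361)
225^57 ≡ 68 (mod 361)
225^114 ≡ 292 (mod 361)
225^171 ≡ 1 (mod 361) ✓
The order of 225 is 171, so the subgroup it generates has 171 elements.
[(Z/361Z)^× : ⟨225⟩] = 342/171 = 2.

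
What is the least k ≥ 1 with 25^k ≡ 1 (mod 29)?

7

The order of 25 must divide φ(29) = 29 − 1 = 28 = 2^2 · 7.
Divisors of 28: 1, 2, 4, 7, 14, 28.
Evaluate successive powers at the divisors of 28:
25^1 ≡ 25
25^2 ≡ 16
25^4 ≡ 24
25^7 ≡ 1
Hence ord(25) = 7.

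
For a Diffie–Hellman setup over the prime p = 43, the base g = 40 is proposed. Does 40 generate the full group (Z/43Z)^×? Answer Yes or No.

No

φ(43) = 43 − 1 = 42 = 2 · 3 · 7.
40 is a primitive root mod 43 iff 40^(φ(43)/q) ≢ 1 for every prime q | φ(43), i.e. q ∈ {2, 3, 7}.
40^21 ≡ 1 (mod 43)  [q = 2: ≡ 1 ✗]
40^14 ≡ 36 (mod 43)  [q = 3: ≢ 1 ✓]
40^6 ≡ 41 (mod 43)  [q = 7: ≢ 1 ✓]
40^21 ≡ 1 shows ord(40) | 21, strictly less than φ(43); not a primitive root.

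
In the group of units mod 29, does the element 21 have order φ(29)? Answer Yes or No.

Yes

φ(29) = 29 − 1 = 28 = 2^2 · 7.
An element g generates (Z/29Z)^× iff g^(28/q) ≢ 1 (mod 29) for each prime q ∈ {2, 7}.
21^14 ≡ 28 (mod 29)  [q = 2: ≢ 1 ✓]
21^4 ≡ 7 (mod 29)  [q = 7: ≢ 1 ✓]
Every test exponent gives a nontrivial residue, hence 21 generates the full group.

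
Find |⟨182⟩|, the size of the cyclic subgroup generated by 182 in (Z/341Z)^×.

10

Since 182 ∈ (Z/341Z)^×, its order divides φ(341) = φ(11·31) = (11−1)·(31−1) = 10·30 = 300 = 2^2 · 3 · 5^2.
Divisors of 300: 1, 2, 3, 4, 5, 6, 10, 12, 15, 20, 25, 30, 50, 60, 75, 100, 150, 300.
Evaluate successive powers at the divisors of 300:
182^1 ≡ 182
182^2 ≡ 47
182^3 ≡ 29
182^4 ≡ 163
182^5 ≡ 340
182^6 ≡ 159
182^10 ≡ 1
So ord_341(182) = 10.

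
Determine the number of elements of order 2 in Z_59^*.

φ(59) = 59 − 1 = 58 = 2 · 29.
(Z/59Z)^× is cyclic (|G| = 58); a cyclic group of order m has exactly φ(d) elements of each order d | m, and none otherwise.
2 | 58, and φ(2) = 2 − 1 = 1.

1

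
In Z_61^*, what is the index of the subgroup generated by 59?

1

By Lagrange's theorem, ord_61(59) divides φ(61) = 61 − 1 = 60 = 2^2 · 3 · 5.
Divisors of 60: 1, 2, 3, 4, 5, 6, 10, 12, 15, 20, 30, 60.
Compute 59^d (mod 61) for the divisors d until we hit 1:
59^1 ≡ 59
59^2 ≡ 4
59^3 ≡ 53
59^4 ≡ 16
59^5 ≡ 29
59^6 ≡ 3
59^10 ≡ 48
59^12 ≡ 9
59^15 ≡ 50
59^20 ≡ 47
59^30 ≡ 60
59^60 ≡ 1
Thus |⟨59⟩| = ord(59) = 60.
Index = |(Z/61Z)^×| / |⟨59⟩| = 60 / 60 = 1.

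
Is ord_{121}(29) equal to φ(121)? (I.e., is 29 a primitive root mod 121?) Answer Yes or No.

Yes

φ(121) = φ(11^2) = 11·(11−1) = 110 = 2 · 5 · 11.
Test 29^(110/q) mod 121 for each prime factor q of 110:
29^55 ≡ 120 (mod 121)  [q = 2: ≢ 1 ✓]
29^22 ≡ 27 (mod 121)  [q = 5: ≢ 1 ✓]
29^10 ≡ 89 (mod 121)  [q = 11: ≢ 1 ✓]
All checks pass, so 29 has order 110 and is a primitive root modulo 121.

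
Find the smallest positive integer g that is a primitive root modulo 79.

φ(79) = 79 − 1 = 78 = 2 · 3 · 13.
g is a primitive root iff g^(78/q) ≢ 1 (mod 79) for each prime q ∈ {2, 3, 13}.
g = 2: 2^39 ≡ 1 — hits 1, so not a primitive root.
g = 3: 3^39 ≡ 78; 3^26 ≡ 23; 3^6 ≡ 18 — none is 1, so 3 is a primitive root.
So 3 is the smallest generator of (Z/79Z)^×.

3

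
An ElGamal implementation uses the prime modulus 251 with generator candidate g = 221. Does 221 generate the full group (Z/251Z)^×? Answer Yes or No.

No

φ(251) = 251 − 1 = 250 = 2 · 5^3.
An element g generates (Z/251Z)^× iff g^(250/q) ≢ 1 (mod 251) for each prime q ∈ {2, 5}.
221^125 ≡ 1 (mod 251)  [q = 2: ≡ 1 ✗]
221^50 ≡ 219 (mod 251)  [q = 5: ≢ 1 ✓]
221^125 ≡ 1 shows ord(221) | 125, strictly less than φ(251); not a primitive root.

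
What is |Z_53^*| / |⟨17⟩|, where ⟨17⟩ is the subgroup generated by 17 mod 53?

The order of 17 must divide φ(53) = 53 − 1 = 52 = 2^2 · 13.
Divisors of 52: 1, 2, 4, 13, 26, 52.
Evaluate successive powers at the divisors of 52:
17^1 ≡ 17 (mod 53)
17^2 ≡ 24 (mod 53)
17^4 ≡ 46 (mod 53)
17^13 ≡ 52 (mod 53)
17^26 ≡ 1 (mod 53) ✓
So ord_53(17) = 26, hence |⟨17⟩| = 26.
The index is φ(53) / ord(17) = 52 / 26 = 2.

2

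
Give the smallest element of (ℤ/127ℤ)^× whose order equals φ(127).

φ(127) = 127 − 1 = 126 = 2 · 3^2 · 7.
Test candidates g = 2, 3, … against the prime factors q ∈ {2, 3, 7} of φ(127): g is a generator iff g^(126/q) ≢ 1 for every such q.
g = 2: 2^63 ≡ 1 — hits 1, so not a primitive root.
g = 3: 3^63 ≡ 126; 3^42 ≡ 107; 3^18 ≡ 4 — none is 1, so 3 is a primitive root.
So 3 is the smallest generator of (Z/127Z)^×.

3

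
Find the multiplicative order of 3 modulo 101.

100

By Lagrange's theorem, ord_101(3) divides φ(101) = 101 − 1 = 100 = 2^2 · 5^2.
Divisors of 100: 1, 2, 4, 5, 10, 20, 25, 50, 100.
Test each divisor d:
3^1 ≡ 3
3^2 ≡ 9
3^4 ≡ 81
3^5 ≡ 41
3^10 ≡ 65
3^20 ≡ 84
3^25 ≡ 10
3^50 ≡ 100
3^100 ≡ 1
Hence ord(3) = 100.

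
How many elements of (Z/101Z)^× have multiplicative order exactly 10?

4

φ(101) = 101 − 1 = 100 = 2^2 · 5^2.
In a cyclic group of order 100, there are φ(d) elements of order d for each divisor d of 100, and zero for non-divisors.
10 = 2 · 5 divides 100, and φ(10) = 4.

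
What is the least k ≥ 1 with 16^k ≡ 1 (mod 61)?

By Lagrange's theorem, ord_61(16) divides φ(61) = 61 − 1 = 60 = 2^2 · 3 · 5.
Divisors of 60: 1, 2, 3, 4, 5, 6, 10, 12, 15, 20, 30, 60.
Compute 16^d (mod 61) for the divisors d until we hit 1:
16^1 ≡ 16
16^2 ≡ 12
16^3 ≡ 9
16^4 ≡ 22
16^5 ≡ 47
16^6 ≡ 20
16^10 ≡ 13
16^12 ≡ 34
16^15 ≡ 1
So ord_61(16) = 15.

15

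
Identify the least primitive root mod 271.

φ(271) = 271 − 1 = 270 = 2 · 3^3 · 5.
Test candidates g = 2, 3, … against the prime factors q ∈ {2, 3, 5} of φ(271): g is a generator iff g^(270/q) ≢ 1 for every such q.
g = 2: 2^135 ≡ 1 — hits 1, so not a primitive root.
g = 3: 3^135 ≡ 270; 3^90 ≡ 1 — hits 1, so not a primitive root.
g = 4: 4^135 ≡ 1 — hits 1, so not a primitive root.
g = 5: 5^135 ≡ 1 — hits 1, so not a primitive root.
g = 6: 6^135 ≡ 270; 6^90 ≡ 242; 6^54 ≡ 10 — none is 1, so 6 is a primitive root.
The smallest primitive root modulo 271 is 6.

6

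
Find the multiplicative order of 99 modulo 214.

Since 99 ∈ (Z/214Z)^×, its order divides φ(214) = φ(2)·φ(107) = 1·106 = 106 = 2 · 53.
Divisors of 106: 1, 2, 53, 106.
Check 99^d mod 214 for each divisor in increasing order:
99^1 ≡ 99 (mod 214)
99^2 ≡ 171 (mod 214)
99^53 ≡ 1 (mod 214) ✓
So ord_214(99) = 53.

53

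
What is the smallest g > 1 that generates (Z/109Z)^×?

6

φ(109) = 109 − 1 = 108 = 2^2 · 3^3.
Test candidates g = 2, 3, … against the prime factors q ∈ {2, 3} of φ(109): g is a generator iff g^(108/q) ≢ 1 for every such q.
g = 2: 2^54 ≡ 108; 2^36 ≡ 1 — hits 1, so not a primitive root.
g = 3: 3^54 ≡ 1 — hits 1, so not a primitive root.
g = 4: 4^54 ≡ 1 — hits 1, so not a primitive root.
g = 5: 5^54 ≡ 1 — hits 1, so not a primitive root.
g = 6: 6^54 ≡ 108; 6^36 ≡ 63 — none is 1, so 6 is a primitive root.
Hence the least primitive root of 109 is 6.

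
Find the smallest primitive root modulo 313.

φ(313) = 313 − 1 = 312 = 2^3 · 3 · 13.
g is a primitive root iff g^(312/q) ≢ 1 (mod 313) for each prime q ∈ {2, 3, 13}.
g = 2: 2^156 ≡ 1 — hits 1, so not a primitive root.
g = 3: 3^156 ≡ 1 — hits 1, so not a primitive root.
g = 4: 4^156 ≡ 1 — hits 1, so not a primitive root.
g = 5: 5^156 ≡ 312; 5^104 ≡ 1 — hits 1, so not a primitive root.
g = 6: 6^156 ≡ 1 — hits 1, so not a primitive root.
g = 7: 7^156 ≡ 312; 7^104 ≡ 1 — hits 1, so not a primitive root.
g = 8: 8^156 ≡ 1 — hits 1, so not a primitive root.
g = 9: 9^156 ≡ 1 — hits 1, so not a primitive root.
g = 10: 10^156 ≡ 312; 10^104 ≡ 214; 10^24 ≡ 103 — none is 1, so 10 is a primitive root.
So 10 is the smallest generator of (Z/313Z)^×.

10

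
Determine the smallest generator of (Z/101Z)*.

φ(101) = 101 − 1 = 100 = 2^2 · 5^2.
Test candidates g = 2, 3, … against the prime factors q ∈ {2, 5} of φ(101): g is a generator iff g^(100/q) ≢ 1 for every such q.
g = 2: 2^50 ≡ 100; 2^20 ≡ 95 — none is 1, so 2 is a primitive root.
Hence the least primitive root of 101 is 2.

2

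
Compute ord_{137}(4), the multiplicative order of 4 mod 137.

The order of 4 must divide φ(137) = 137 − 1 = 136 = 2^3 · 17.
Divisors of 136: 1, 2, 4, 8, 17, 34, 68, 136.
Compute 4^d (mod 137) for the divisors d until we hit 1:
4^1 ≡ 4
4^2 ≡ 16
4^4 ≡ 119
4^8 ≡ 50
4^17 ≡ 136
4^34 ≡ 1
So ord_137(4) = 34.

34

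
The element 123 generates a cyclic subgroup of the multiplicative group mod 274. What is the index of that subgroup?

By Lagrange's theorem, ord_274(123) divides φ(274) = φ(2)·φ(137) = 1·136 = 136 = 2^3 · 17.
Divisors of 136: 1, 2, 4, 8, 17, 34, 68, 136.
Compute 123^d (mod 274) for the divisors d until we hit 1:
123^1 ≡ 123 (mod 274)
123^2 ≡ 59 (mod 274)
123^4 ≡ 193 (mod 274)
123^8 ≡ 259 (mod 274)
123^17 ≡ 1 (mod 274) ✓
So ord_274(123) = 17, hence |⟨123⟩| = 17.
Index = |(Z/274Z)^×| / |⟨123⟩| = 136 / 17 = 8.

8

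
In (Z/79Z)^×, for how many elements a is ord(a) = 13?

φ(79) = 79 − 1 = 78 = 2 · 3 · 13.
(Z/79Z)^× is cyclic (|G| = 78); a cyclic group of order m has exactly φ(d) elements of each order d | m, and none otherwise.
13 | 78, and φ(13) = 13 − 1 = 12.

12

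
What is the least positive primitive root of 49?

3

φ(49) = φ(7^2) = 7·(7−1) = 42 = 2 · 3 · 7.
Test candidates g = 2, 3, … against the prime factors q ∈ {2, 3, 7} of φ(49): g is a generator iff g^(42/q) ≢ 1 for every such q.
g = 2: 2^21 ≡ 1 — hits 1, so not a primitive root.
g = 3: 3^21 ≡ 48; 3^14 ≡ 30; 3^6 ≡ 43 — none is 1, so 3 is a primitive root.
The smallest primitive root modulo 49 is 3.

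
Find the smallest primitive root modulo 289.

3

φ(289) = φ(17^2) = 17·(17−1) = 272 = 2^4 · 17.
g is a primitive root iff g^(272/q) ≢ 1 (mod 289) for each prime q ∈ {2, 17}.
g = 2: 2^136 ≡ 1 — hits 1, so not a primitive root.
g = 3: 3^136 ≡ 288; 3^16 ≡ 171 — none is 1, so 3 is a primitive root.
The smallest primitive root modulo 289 is 3.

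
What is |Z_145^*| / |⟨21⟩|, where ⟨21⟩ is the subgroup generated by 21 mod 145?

Since 21 ∈ (Z/145Z)^×, its order divides φ(145) = φ(5·29) = (5−1)·(29−1) = 4·28 = 112 = 2^4 · 7.
Divisors of 112: 1, 2, 4, 7, 8, 14, 16, 28, 56, 112.
Test each divisor d:
21^1 ≡ 21 (mod 145)
21^2 ≡ 6 (mod 145)
21^4 ≡ 36 (mod 145)
21^7 ≡ 41 (mod 145)
21^8 ≡ 136 (mod 145)
21^14 ≡ 86 (mod 145)
21^16 ≡ 81 (mod 145)
21^28 ≡ 1 (mod 145) ✓
Thus |⟨21⟩| = ord(21) = 28.
Index = |(Z/145Z)^×| / |⟨21⟩| = 112 / 28 = 4.

4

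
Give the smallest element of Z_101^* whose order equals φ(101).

φ(101) = 101 − 1 = 100 = 2^2 · 5^2.
g is a primitive root iff g^(100/q) ≢ 1 (mod 101) for each prime q ∈ {2, 5}.
g = 2: 2^50 ≡ 100; 2^20 ≡ 95 — none is 1, so 2 is a primitive root.
Hence the least primitive root of 101 is 2.

2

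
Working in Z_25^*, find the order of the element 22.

20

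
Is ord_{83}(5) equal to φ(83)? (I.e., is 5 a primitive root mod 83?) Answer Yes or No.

φ(83) = 83 − 1 = 82 = 2 · 41.
An element g generates (Z/83Z)^× iff g^(82/q) ≢ 1 (mod 83) for each prime q ∈ {2, 41}.
5^41 ≡ 82 (mod 83)  [q = 2: ≢ 1 ✓]
5^2 ≡ 25 (mod 83)  [q = 41: ≢ 1 ✓]
All checks pass, so 5 has order 82 and is a primitive root modulo 83.

Yes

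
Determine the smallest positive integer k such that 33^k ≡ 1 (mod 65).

12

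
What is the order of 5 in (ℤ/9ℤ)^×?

6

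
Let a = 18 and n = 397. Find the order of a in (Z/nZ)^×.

The order of 18 must divide φ(397) = 397 − 1 = 396 = 2^2 · 3^2 · 11.
Divisors of 396: 1, 2, 3, 4, 6, 9, 11, 12, 18, 22, 33, 36, 44, 66, 99, 132, 198, 396.
Check 18^d mod 397 for each divisor in increasing order:
18^1 ≡ 18 (mod 397)
18^2 ≡ 324 (mod 397)
18^3 ≡ 274 (mod 397)
18^4 ≡ 168 (mod 397)
18^6 ≡ 43 (mod 397)
18^9 ≡ 269 (mod 397)
18^11 ≡ 213 (mod 397)
18^12 ≡ 261 (mod 397)
18^18 ≡ 107 (mod 397)
18^22 ≡ 111 (mod 397)
18^33 ≡ 220 (mod 397)
18^36 ≡ 333 (mod 397)
18^44 ≡ 14 (mod 397)
18^66 ≡ 363 (mod 397)
18^99 ≡ 63 (mod 397)
18^132 ≡ 362 (mod 397)
18^198 ≡ 396 (mod 397)
18^396 ≡ 1 (mod 397) ✓
Hence ord(18) = 396.

396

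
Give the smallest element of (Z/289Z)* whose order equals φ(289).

3

φ(289) = φ(17^2) = 17·(17−1) = 272 = 2^4 · 17.
g is a primitive root iff g^(272/q) ≢ 1 (mod 289) for each prime q ∈ {2, 17}.
g = 2: 2^136 ≡ 1 — hits 1, so not a primitive root.
g = 3: 3^136 ≡ 288; 3^16 ≡ 171 — none is 1, so 3 is a primitive root.
So 3 is the smallest generator of (Z/289Z)^×.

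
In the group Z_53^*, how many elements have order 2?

1

φ(53) = 53 − 1 = 52 = 2^2 · 13.
Since (Z/53Z)^× is cyclic of order 52, the number of elements of order d is φ(d) when d | 52 and 0 otherwise.
2 | 52, and φ(2) = 2 − 1 = 1.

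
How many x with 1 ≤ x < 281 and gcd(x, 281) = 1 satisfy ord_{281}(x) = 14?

6

φ(281) = 281 − 1 = 280 = 2^3 · 5 · 7.
(Z/281Z)^× is cyclic (|G| = 280); a cyclic group of order m has exactly φ(d) elements of each order d | m, and none otherwise.
14 = 2 · 7 divides 280, and φ(14) = 6.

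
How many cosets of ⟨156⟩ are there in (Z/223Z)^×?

2

Since 156 ∈ (Z/223Z)^×, its order divides φ(223) = 223 − 1 = 222 = 2 · 3 · 37.
Divisors of 222: 1, 2, 3, 6, 37, 74, 111, 222.
Evaluate successive powers at the divisors of 222:
156^1 ≡ 156
156^2 ≡ 29
156^3 ≡ 64
156^6 ≡ 82
156^37 ≡ 39
156^74 ≡ 183
156^111 ≡ 1
Thus |⟨156⟩| = ord(156) = 111.
[(Z/223Z)^× : ⟨156⟩] = 222/111 = 2.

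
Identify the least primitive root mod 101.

2

φ(101) = 101 − 1 = 100 = 2^2 · 5^2.
Test candidates g = 2, 3, … against the prime factors q ∈ {2, 5} of φ(101): g is a generator iff g^(100/q) ≢ 1 for every such q.
g = 2: 2^50 ≡ 100; 2^20 ≡ 95 — none is 1, so 2 is a primitive root.
So 2 is the smallest generator of (Z/101Z)^×.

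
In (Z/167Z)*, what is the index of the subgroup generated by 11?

2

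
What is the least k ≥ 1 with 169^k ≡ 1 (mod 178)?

44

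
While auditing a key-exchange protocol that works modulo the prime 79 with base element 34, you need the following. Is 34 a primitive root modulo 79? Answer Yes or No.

Yes

φ(79) = 79 − 1 = 78 = 2 · 3 · 13.
Test 34^(78/q) mod 79 for each prime factor q of 78:
34^39 ≡ 78 (mod 79)  [q = 2: ≢ 1 ✓]
34^26 ≡ 23 (mod 79)  [q = 3: ≢ 1 ✓]
34^6 ≡ 22 (mod 79)  [q = 13: ≢ 1 ✓]
None equal 1, so ord_79(34) = 78: 34 is a primitive root.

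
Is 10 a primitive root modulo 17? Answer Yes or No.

Yes

φ(17) = 17 − 1 = 16 = 2^4.
Test 10^(16/q) mod 17 for each prime factor q of 16:
10^8 ≡ 16 (mod 17)  [q = 2: ≢ 1 ✓]
None equal 1, so ord_17(10) = 16: 10 is a primitive root.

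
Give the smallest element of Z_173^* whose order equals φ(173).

2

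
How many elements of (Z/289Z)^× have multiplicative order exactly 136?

64

φ(289) = φ(17^2) = 17·(17−1) = 272 = 2^4 · 17.
(Z/289Z)^× is cyclic (|G| = 272); a cyclic group of order m has exactly φ(d) elements of each order d | m, and none otherwise.
136 = 2^3 · 17 divides 272, and φ(136) = 64.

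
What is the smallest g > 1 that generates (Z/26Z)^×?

7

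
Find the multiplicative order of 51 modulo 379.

By Lagrange's theorem, ord_379(51) divides φ(379) = 379 − 1 = 378 = 2 · 3^3 · 7.
Divisors of 378: 1, 2, 3, 6, 7, 9, 14, 18, 21, 27, 42, 54, 63, 126, 189, 378.
Evaluate successive powers at the divisors of 378:
51^1 ≡ 51 (mod 379)
51^2 ≡ 327 (mod 379)
51^3 ≡ 1 (mod 379) ✓
Therefore the multiplicative order of 51 modulo 379 is 3.

3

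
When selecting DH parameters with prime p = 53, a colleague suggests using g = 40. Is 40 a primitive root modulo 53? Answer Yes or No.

No

φ(53) = 53 − 1 = 52 = 2^2 · 13.
An element g generates (Z/53Z)^× iff g^(52/q) ≢ 1 (mod 53) for each prime q ∈ {2, 13}.
40^26 ≡ 1 (mod 53)  [q = 2: ≡ 1 ✗]
40^4 ≡ 47 (mod 53)  [q = 13: ≢ 1 ✓]
The check at q = 2 fails, so 40 generates a proper subgroup.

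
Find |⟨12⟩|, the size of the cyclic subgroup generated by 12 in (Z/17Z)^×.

The order of 12 must divide φ(17) = 17 − 1 = 16 = 2^4.
Divisors of 16: 1, 2, 4, 8, 16.
Test each divisor d:
12^1 ≡ 12 (mod 17)
12^2 ≡ 8 (mod 17)
12^4 ≡ 13 (mod 17)
12^8 ≡ 16 (mod 17)
12^16 ≡ 1 (mod 17) ✓
Hence ord(12) = 16.

16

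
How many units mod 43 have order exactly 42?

12

φ(43) = 43 − 1 = 42 = 2 · 3 · 7.
(Z/43Z)^× is cyclic (|G| = 42); a cyclic group of order m has exactly φ(d) elements of each order d | m, and none otherwise.
42 = 2 · 3 · 7 divides 42, and φ(42) = 12.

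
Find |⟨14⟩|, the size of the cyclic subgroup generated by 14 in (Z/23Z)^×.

Since 14 ∈ (Z/23Z)^×, its order divides φ(23) = 23 − 1 = 22 = 2 · 11.
Divisors of 22: 1, 2, 11, 22.
Compute 14^d (mod 23) for the divisors d until we hit 1:
14^1 ≡ 14 (mod 23)
14^2 ≡ 12 (mod 23)
14^11 ≡ 22 (mod 23)
14^22 ≡ 1 (mod 23) ✓
Hence ord(14) = 22.

22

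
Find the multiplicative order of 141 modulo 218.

The order of 141 must divide φ(218) = φ(2)·φ(109) = 1·108 = 108 = 2^2 · 3^3.
Divisors of 108: 1, 2, 3, 4, 6, 9, 12, 18, 27, 36, 54, 108.
Test each divisor d:
141^1 ≡ 141
141^2 ≡ 43
141^3 ≡ 177
141^4 ≡ 105
141^6 ≡ 155
141^9 ≡ 185
141^12 ≡ 45
141^18 ≡ 217
141^27 ≡ 33
141^36 ≡ 1
So ord_218(141) = 36.

36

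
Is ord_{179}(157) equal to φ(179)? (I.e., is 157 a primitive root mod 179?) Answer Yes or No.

Yes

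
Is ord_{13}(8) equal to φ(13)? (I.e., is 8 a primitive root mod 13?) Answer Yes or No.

No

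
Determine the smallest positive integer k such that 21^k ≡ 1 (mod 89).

By Lagrange's theorem, ord_89(21) divides φ(89) = 89 − 1 = 88 = 2^3 · 11.
Divisors of 88: 1, 2, 4, 8, 11, 22, 44, 88.
Evaluate successive powers at the divisors of 88:
21^1 ≡ 21
21^2 ≡ 85
21^4 ≡ 16
21^8 ≡ 78
21^11 ≡ 34
21^22 ≡ 88
21^44 ≡ 1
Therefore the multiplicative order of 21 modulo 89 is 44.

44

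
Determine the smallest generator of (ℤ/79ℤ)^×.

3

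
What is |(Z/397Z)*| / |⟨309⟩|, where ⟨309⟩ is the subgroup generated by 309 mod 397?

Since 309 ∈ (Z/397Z)^×, its order divides φ(397) = 397 − 1 = 396 = 2^2 · 3^2 · 11.
Divisors of 396: 1, 2, 3, 4, 6, 9, 11, 12, 18, 22, 33, 36, 44, 66, 99, 132, 198, 396.
Test each divisor d:
309^1 ≡ 309 (mod 397)
309^2 ≡ 201 (mod 397)
309^3 ≡ 177 (mod 397)
309^4 ≡ 304 (mod 397)
309^6 ≡ 363 (mod 397)
309^9 ≡ 334 (mod 397)
309^11 ≡ 41 (mod 397)
309^12 ≡ 362 (mod 397)
309^18 ≡ 396 (mod 397)
309^22 ≡ 93 (mod 397)
309^33 ≡ 240 (mod 397)
309^36 ≡ 1 (mod 397) ✓
The order of 309 is 36, so the subgroup it generates has 36 elements.
Index = |(Z/397Z)^×| / |⟨309⟩| = 396 / 36 = 11.

11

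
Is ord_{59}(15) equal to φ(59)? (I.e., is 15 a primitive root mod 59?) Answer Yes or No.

φ(59) = 59 − 1 = 58 = 2 · 29.
It suffices to check that the order of 15 is not a proper divisor of 58: compute 15^(58/q) for q ∈ {2, 29}.
15^29 ≡ 1 (mod 59)  [q = 2: ≡ 1 ✗]
15^2 ≡ 48 (mod 59)  [q = 29: ≢ 1 ✓]
The check at q = 2 fails, so 15 generates a proper subgroup.

No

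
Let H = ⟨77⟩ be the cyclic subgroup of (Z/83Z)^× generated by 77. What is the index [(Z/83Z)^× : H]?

The order of 77 must divide φ(83) = 83 − 1 = 82 = 2 · 41.
Divisors of 82: 1, 2, 41, 82.
Test each divisor d:
77^1 ≡ 77
77^2 ≡ 36
77^41 ≡ 1
So ord_83(77) = 41, hence |⟨77⟩| = 41.
Index = |(Z/83Z)^×| / |⟨77⟩| = 82 / 41 = 2.

2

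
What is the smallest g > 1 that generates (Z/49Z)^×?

3

φ(49) = φ(7^2) = 7·(7−1) = 42 = 2 · 3 · 7.
g is a primitive root iff g^(42/q) ≢ 1 (mod 49) for each prime q ∈ {2, 3, 7}.
g = 2: 2^21 ≡ 1 — hits 1, so not a primitive root.
g = 3: 3^21 ≡ 48; 3^14 ≡ 30; 3^6 ≡ 43 — none is 1, so 3 is a primitive root.
So 3 is the smallest generator of (Z/49Z)^×.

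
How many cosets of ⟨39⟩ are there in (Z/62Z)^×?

Since 39 ∈ (Z/62Z)^×, its order divides φ(62) = φ(2)·φ(31) = 1·30 = 30 = 2 · 3 · 5.
Divisors of 30: 1, 2, 3, 5, 6, 10, 15, 30.
Evaluate successive powers at the divisors of 30:
39^1 ≡ 39
39^2 ≡ 33
39^3 ≡ 47
39^5 ≡ 1
The order of 39 is 5, so the subgroup it generates has 5 elements.
The index is φ(62) / ord(39) = 30 / 5 = 6.

6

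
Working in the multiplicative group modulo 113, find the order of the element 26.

The order of 26 must divide φ(113) = 113 − 1 = 112 = 2^4 · 7.
Divisors of 112: 1, 2, 4, 7, 8, 14, 16, 28, 56, 112.
Test each divisor d:
26^1 ≡ 26 (mod 113)
26^2 ≡ 111 (mod 113)
26^4 ≡ 4 (mod 113)
26^7 ≡ 18 (mod 113)
26^8 ≡ 16 (mod 113)
26^14 ≡ 98 (mod 113)
26^16 ≡ 30 (mod 113)
26^28 ≡ 112 (mod 113)
26^56 ≡ 1 (mod 113) ✓
Hence ord(26) = 56.

56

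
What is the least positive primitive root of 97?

5

φ(97) = 97 − 1 = 96 = 2^5 · 3.
Test candidates g = 2, 3, … against the prime factors q ∈ {2, 3} of φ(97): g is a generator iff g^(96/q) ≢ 1 for every such q.
g = 2: 2^48 ≡ 1 — hits 1, so not a primitive root.
g = 3: 3^48 ≡ 1 — hits 1, so not a primitive root.
g = 4: 4^48 ≡ 1 — hits 1, so not a primitive root.
g = 5: 5^48 ≡ 96; 5^32 ≡ 35 — none is 1, so 5 is a primitive root.
The smallest primitive root modulo 97 is 5.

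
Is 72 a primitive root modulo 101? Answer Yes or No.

φ(101) = 101 − 1 = 100 = 2^2 · 5^2.
Test 72^(100/q) mod 101 for each prime factor q of 100:
72^50 ≡ 100 (mod 101)  [q = 2: ≢ 1 ✓]
72^20 ≡ 95 (mod 101)  [q = 5: ≢ 1 ✓]
All checks pass, so 72 has order 100 and is a primitive root modulo 101.

Yes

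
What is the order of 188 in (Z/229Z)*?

Since 188 ∈ (Z/229Z)^×, its order divides φ(229) = 229 − 1 = 228 = 2^2 · 3 · 19.
Divisors of 228: 1, 2, 3, 4, 6, 12, 19, 38, 57, 76, 114, 228.
Check 188^d mod 229 for each divisor in increasing order:
188^1 ≡ 188
188^2 ≡ 78
188^3 ≡ 8
188^4 ≡ 130
188^6 ≡ 64
188^12 ≡ 203
188^19 ≡ 211
188^38 ≡ 95
188^57 ≡ 122
188^76 ≡ 94
188^114 ≡ 228
188^228 ≡ 1
Hence ord(188) = 228.

228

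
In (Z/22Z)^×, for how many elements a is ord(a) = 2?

1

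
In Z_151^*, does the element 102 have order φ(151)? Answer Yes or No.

φ(151) = 151 − 1 = 150 = 2 · 3 · 5^2.
It suffices to check that the order of 102 is not a proper divisor of 150: compute 102^(150/q) for q ∈ {2, 3, 5}.
102^75 ≡ 150 (mod 151)  [q = 2: ≢ 1 ✓]
102^50 ≡ 118 (mod 151)  [q = 3: ≢ 1 ✓]
102^30 ≡ 64 (mod 151)  [q = 5: ≢ 1 ✓]
All checks pass, so 102 has order 150 and is a primitive root modulo 151.

Yes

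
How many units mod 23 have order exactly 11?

10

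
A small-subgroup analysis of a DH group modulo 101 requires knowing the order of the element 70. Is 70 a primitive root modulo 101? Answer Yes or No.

φ(101) = 101 − 1 = 100 = 2^2 · 5^2.
It suffices to check that the order of 70 is not a proper divisor of 100: compute 70^(100/q) for q ∈ {2, 5}.
70^50 ≡ 1 (mod 101)  [q = 2: ≡ 1 ✗]
70^20 ≡ 84 (mod 101)  [q = 5: ≢ 1 ✓]
70^50 ≡ 1 shows ord(70) | 50, strictly less than φ(101); not a primitive root.

No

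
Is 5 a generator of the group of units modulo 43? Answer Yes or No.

Yes

φ(43) = 43 − 1 = 42 = 2 · 3 · 7.
It suffices to check that the order of 5 is not a proper divisor of 42: compute 5^(42/q) for q ∈ {2, 3, 7}.
5^21 ≡ 42 (mod 43)  [q = 2: ≢ 1 ✓]
5^14 ≡ 36 (mod 43)  [q = 3: ≢ 1 ✓]
5^6 ≡ 16 (mod 43)  [q = 7: ≢ 1 ✓]
All checks pass, so 5 has order 42 and is a primitive root modulo 43.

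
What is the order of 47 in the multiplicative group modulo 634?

316

By Lagrange's theorem, ord_634(47) divides φ(634) = φ(2)·φ(317) = 1·316 = 316 = 2^2 · 79.
Divisors of 316: 1, 2, 4, 79, 158, 316.
Evaluate successive powers at the divisors of 316:
47^1 ≡ 47 (mod 634)
47^2 ≡ 307 (mod 634)
47^4 ≡ 417 (mod 634)
47^79 ≡ 203 (mod 634)
47^158 ≡ 633 (mod 634)
47^316 ≡ 1 (mod 634) ✓
Hence ord(47) = 316.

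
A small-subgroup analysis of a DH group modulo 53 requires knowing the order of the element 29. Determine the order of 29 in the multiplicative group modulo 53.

ord(29) | φ(53) = 53 − 1 = 52 = 2^2 · 13.
Divisors of 52: 1, 2, 4, 13, 26, 52.
Compute 29^d (mod 53) for the divisors d until we hit 1:
29^1 ≡ 29 (mod 53)
29^2 ≡ 46 (mod 53)
29^4 ≡ 49 (mod 53)
29^13 ≡ 52 (mod 53)
29^26 ≡ 1 (mod 53) ✓
Hence ord(29) = 26.

26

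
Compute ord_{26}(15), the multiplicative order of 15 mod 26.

12

By Lagrange's theorem, ord_26(15) divides φ(26) = φ(2)·φ(13) = 1·12 = 12 = 2^2 · 3.
Divisors of 12: 1, 2, 3, 4, 6, 12.
Evaluate successive powers at the divisors of 12:
15^1 ≡ 15
15^2 ≡ 17
15^3 ≡ 21
15^4 ≡ 3
15^6 ≡ 25
15^12 ≡ 1
So ord_26(15) = 12.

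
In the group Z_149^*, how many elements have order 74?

36

φ(149) = 149 − 1 = 148 = 2^2 · 37.
Since (Z/149Z)^× is cyclic of order 148, the number of elements of order d is φ(d) when d | 148 and 0 otherwise.
74 = 2 · 37 divides 148, and φ(74) = 36.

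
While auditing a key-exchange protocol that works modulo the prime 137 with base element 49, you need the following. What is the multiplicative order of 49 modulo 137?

34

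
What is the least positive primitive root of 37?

2

φ(37) = 37 − 1 = 36 = 2^2 · 3^2.
Test candidates g = 2, 3, … against the prime factors q ∈ {2, 3} of φ(37): g is a generator iff g^(36/q) ≢ 1 for every such q.
g = 2: 2^18 ≡ 36; 2^12 ≡ 26 — none is 1, so 2 is a primitive root.
So 2 is the smallest generator of (Z/37Z)^×.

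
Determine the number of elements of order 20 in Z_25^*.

8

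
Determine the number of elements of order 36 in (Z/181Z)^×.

12

φ(181) = 181 − 1 = 180 = 2^2 · 3^2 · 5.
(Z/181Z)^× is cyclic (|G| = 180); a cyclic group of order m has exactly φ(d) elements of each order d | m, and none otherwise.
36 = 2^2 · 3^2 divides 180, and φ(36) = 12.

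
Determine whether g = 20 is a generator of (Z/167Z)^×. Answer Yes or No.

φ(167) = 167 − 1 = 166 = 2 · 83.
It suffices to check that the order of 20 is not a proper divisor of 166: compute 20^(166/q) for q ∈ {2, 83}.
20^83 ≡ 166 (mod 167)  [q = 2: ≢ 1 ✓]
20^2 ≡ 66 (mod 167)  [q = 83: ≢ 1 ✓]
All checks pass, so 20 has order 166 and is a primitive root modulo 167.

Yes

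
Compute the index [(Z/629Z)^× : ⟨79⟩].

ord(79) | φ(629) = φ(17·37) = (17−1)·(37−1) = 16·36 = 576 = 2^6 · 3^2.
Divisors of 576: 1, 2, 3, 4, 6, 8, 9, 12, 16, 18, 24, 32, 36, 48, 64, 72, 96, 144, 192, 288, 576.
Test each divisor d:
79^1 ≡ 79 (mod 629)
79^2 ≡ 580 (mod 629)
79^3 ≡ 532 (mod 629)
79^4 ≡ 514 (mod 629)
79^6 ≡ 603 (mod 629)
79^8 ≡ 16 (mod 629)
79^9 ≡ 6 (mod 629)
79^12 ≡ 47 (mod 629)
79^16 ≡ 256 (mod 629)
79^18 ≡ 36 (mod 629)
79^24 ≡ 322 (mod 629)
79^32 ≡ 120 (mod 629)
79^36 ≡ 38 (mod 629)
79^48 ≡ 528 (mod 629)
79^64 ≡ 562 (mod 629)
79^72 ≡ 186 (mod 629)
79^96 ≡ 137 (mod 629)
79^144 ≡ 1 (mod 629) ✓
Thus |⟨79⟩| = ord(79) = 144.
The index is φ(629) / ord(79) = 576 / 144 = 4.

4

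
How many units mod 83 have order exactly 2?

1

φ(83) = 83 − 1 = 82 = 2 · 41.
Since (Z/83Z)^× is cyclic of order 82, the number of elements of order d is φ(d) when d | 82 and 0 otherwise.
2 | 82, and φ(2) = 2 − 1 = 1.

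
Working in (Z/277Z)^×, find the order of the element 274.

The order of 274 must divide φ(277) = 277 − 1 = 276 = 2^2 · 3 · 23.
Divisors of 276: 1, 2, 3, 4, 6, 12, 23, 46, 69, 92, 138, 276.
Compute 274^d (mod 277) for the divisors d until we hit 1:
274^1 ≡ 274
274^2 ≡ 9
274^3 ≡ 250
274^4 ≡ 81
274^6 ≡ 175
274^12 ≡ 155
274^23 ≡ 117
274^46 ≡ 116
274^69 ≡ 276
274^92 ≡ 160
274^138 ≡ 1
Hence ord(274) = 138.

138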